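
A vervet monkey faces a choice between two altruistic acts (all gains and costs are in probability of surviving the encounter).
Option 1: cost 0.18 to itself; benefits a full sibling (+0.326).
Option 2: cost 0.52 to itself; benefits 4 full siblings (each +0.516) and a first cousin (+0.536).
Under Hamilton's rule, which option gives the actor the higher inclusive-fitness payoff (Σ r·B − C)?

Option 1: r to a full sibling = 0.5.
Option 1: Σ r·B − C = (1·0.5·0.326) − 0.18 = -0.017.
Option 2: r to a full sibling = 0.5.
Option 2: r to a first cousin = 0.125.
Option 2: Σ r·B − C = (4·0.5·0.516 + 1·0.125·0.536) − 0.52 = 0.579.
Option 2 has the higher net inclusive-fitness payoff.

Option 2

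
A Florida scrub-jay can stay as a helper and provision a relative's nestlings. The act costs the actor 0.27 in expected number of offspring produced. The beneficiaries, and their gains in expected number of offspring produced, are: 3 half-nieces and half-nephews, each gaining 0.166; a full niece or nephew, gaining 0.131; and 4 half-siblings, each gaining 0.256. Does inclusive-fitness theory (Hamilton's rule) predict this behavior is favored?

Yes

Hamilton's rule: the trait is favored when the sum of r·B over every recipient exceeds the actor's cost C.
r to a half-niece or half-nephew = 0.125 (half-aunt/uncle↔niece/nephew: one path of length 3: r = (1/2)^3 = 1/8).
r to a full niece or nephew = 1/4 (full aunt/uncle↔niece/nephew: two paths of length 3 through the shared grandparent pair: r = 2·(1/2)^3 = 1/4).
r to a half-sibling = 1/4 (half-sibs share one parent — one path of length 2: r = (1/2)^2 = 1/4).
Summing one r·B term per recipient: 3·0.125·0.166 + 1·0.25·0.131 + 4·0.25·0.256 = 0.351.
0.351 > 0.27: the indirect benefit exceeds the cost.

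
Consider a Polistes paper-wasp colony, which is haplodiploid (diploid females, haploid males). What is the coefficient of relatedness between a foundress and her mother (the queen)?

One meiotic link between diploid queen and diploid daughter: r = 1/2.

0.5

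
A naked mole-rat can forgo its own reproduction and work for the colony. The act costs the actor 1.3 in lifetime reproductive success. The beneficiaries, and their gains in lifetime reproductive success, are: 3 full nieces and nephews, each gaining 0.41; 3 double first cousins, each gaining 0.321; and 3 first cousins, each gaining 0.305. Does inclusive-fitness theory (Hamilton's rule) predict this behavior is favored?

No

Hamilton's rule: the trait is favored when the sum of r·B over every recipient exceeds the actor's cost C.
r to a full niece or nephew = 1/4 (full aunt/uncle↔niece/nephew: two paths of length 3 through the shared grandparent pair: r = 2·(1/2)^3 = 1/4).
r to a double first cousin = 1/4 (double first cousins share both grandparent pairs — four paths of length 4: r = 4·(1/2)^4 = 1/4).
r to a first cousin = 0.125 (first cousins share one grandparent pair — two paths of length 4: r = 2·(1/2)^4 = 1/8).
Summing one r·B term per recipient: 3·0.25·0.41 + 3·0.25·0.321 + 3·0.125·0.305 = 0.662625.
0.662625 < 1.3: the indirect benefit is less than the cost.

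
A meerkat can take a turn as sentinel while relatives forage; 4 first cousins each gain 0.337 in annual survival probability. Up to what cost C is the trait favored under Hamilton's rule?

r to a first cousin = 0.125 (first cousins share one grandparent pair — two paths of length 4: r = 2·(1/2)^4 = 1/8).
Hamilton's rule: n·r·B > C, so the trait is favored while C < n·r·B = 4·0.125·0.337 = 0.1685.

0.1685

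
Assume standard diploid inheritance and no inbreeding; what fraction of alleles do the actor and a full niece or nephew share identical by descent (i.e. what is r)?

Full aunt/uncle↔niece/nephew: two paths of length 3 through the shared grandparent pair: r = 2·(1/2)^3 = 1/4.

0.25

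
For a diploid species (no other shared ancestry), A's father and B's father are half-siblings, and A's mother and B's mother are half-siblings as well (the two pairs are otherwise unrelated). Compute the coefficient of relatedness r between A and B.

Wright's path rule: contributions from independent ancestry routes add.
A and B are related in two ways: half first cousins through their fathers (r = 1/16) and half first cousins through their mothers (r = 1/16).
r = 1/16 + 1/16 = 1/8 = 0.125.

0.125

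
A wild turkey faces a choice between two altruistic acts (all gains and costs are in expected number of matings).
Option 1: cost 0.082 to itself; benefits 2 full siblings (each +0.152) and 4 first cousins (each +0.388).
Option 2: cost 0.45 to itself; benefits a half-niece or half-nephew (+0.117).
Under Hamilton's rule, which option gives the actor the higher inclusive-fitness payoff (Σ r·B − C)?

Option 1: r to a full sibling = 0.5.
Option 1: r to a first cousin = 0.125.
Option 1: Σ r·B − C = (2·0.5·0.152 + 4·0.125·0.388) − 0.082 = 0.264.
Option 2: r to a half-niece or half-nephew = 0.125.
Option 2: Σ r·B − C = (1·0.125·0.117) − 0.45 = -0.435375.
Option 1 has the higher net inclusive-fitness payoff.

Option 1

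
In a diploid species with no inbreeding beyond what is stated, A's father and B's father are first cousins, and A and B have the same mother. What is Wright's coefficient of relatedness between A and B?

0.28125

Independent pedigree routes through distinct common ancestors add.
A and B are related in two ways: second cousins through their fathers (r = 1/32) and half-sibs through their shared mother (r = 1/4).
r = 1/32 + 1/4 = 0.28125.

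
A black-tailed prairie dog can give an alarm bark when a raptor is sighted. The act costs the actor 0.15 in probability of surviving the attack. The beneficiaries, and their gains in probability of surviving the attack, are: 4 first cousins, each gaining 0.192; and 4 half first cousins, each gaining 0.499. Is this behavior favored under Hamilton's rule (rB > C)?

Yes

Hamilton's rule: the trait is favored when the sum of r·B over every recipient exceeds the actor's cost C.
r to a first cousin = 1/8 (first cousins share one grandparent pair — two paths of length 4: r = 2·(1/2)^4 = 1/8).
r to a half first cousin = 0.0625 (half first cousins share one grandparent — one path of length 4: r = (1/2)^4 = 1/16).
Summing one r·B term per recipient: 4·0.125·0.192 + 4·0.0625·0.499 = 0.22075.
0.22075 > 0.15: the indirect benefit exceeds the cost.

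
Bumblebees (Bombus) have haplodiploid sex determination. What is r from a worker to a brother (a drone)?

0.25

Her haploid brother carries none of their father's genes and a random half of their mother's genome; that half matches the maternal half of her own genome with probability 1/2: r = 1/2 · 1/2 = 1/4.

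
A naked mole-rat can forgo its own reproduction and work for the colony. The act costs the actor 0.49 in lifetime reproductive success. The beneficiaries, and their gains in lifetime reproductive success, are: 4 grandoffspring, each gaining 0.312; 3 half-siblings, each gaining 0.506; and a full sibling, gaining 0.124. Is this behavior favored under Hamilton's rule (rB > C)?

Yes

Hamilton's rule: the trait is favored when the sum of r·B over every recipient exceeds the actor's cost C.
r to a grandoffspring = 0.25 (two parent–offspring links: r = (1/2)^2 = 1/4).
r to a half-sibling = 0.25 (half-sibs share one parent — one path of length 2: r = (1/2)^2 = 1/4).
r to a full sibling = 1/2 (full sibs share both parents — two paths of length 2: r = 2·(1/2)^2 = 1/2).
Summing one r·B term per recipient: 4·0.25·0.312 + 3·0.25·0.506 + 1·0.5·0.124 = 0.7535.
0.7535 > 0.49: the indirect benefit exceeds the cost.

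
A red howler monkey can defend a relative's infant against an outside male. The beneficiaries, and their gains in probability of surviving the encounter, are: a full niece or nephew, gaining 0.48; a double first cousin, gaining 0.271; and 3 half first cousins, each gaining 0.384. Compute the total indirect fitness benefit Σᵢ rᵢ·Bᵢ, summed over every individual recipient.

0.25975

r to a full niece or nephew = 0.25 (full aunt/uncle↔niece/nephew: two paths of length 3 through the shared grandparent pair: r = 2·(1/2)^3 = 1/4).
r to a double first cousin = 0.25 (double first cousins share both grandparent pairs — four paths of length 4: r = 4·(1/2)^4 = 1/4).
r to a half first cousin = 0.0625 (half first cousins share one grandparent — one path of length 4: r = (1/2)^4 = 1/16).
Summing one r·B term per recipient: 1·0.25·0.48 + 1·0.25·0.271 + 3·0.0625·0.384 = 0.25975.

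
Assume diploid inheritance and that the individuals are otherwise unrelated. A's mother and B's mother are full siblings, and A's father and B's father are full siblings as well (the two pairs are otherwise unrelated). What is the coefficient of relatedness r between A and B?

Relatedness sums over independent paths through distinct common ancestors.
A and B are related in two ways: first cousins through their mothers (r = 1/8) and first cousins through their fathers (r = 1/8) — i.e. double first cousins.
r = 1/8 + 1/8 = 0.25.

0.25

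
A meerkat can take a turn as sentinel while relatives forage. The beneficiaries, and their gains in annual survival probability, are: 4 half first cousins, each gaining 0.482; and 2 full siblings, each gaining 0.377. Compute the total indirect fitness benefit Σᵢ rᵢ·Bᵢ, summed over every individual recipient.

r to a half first cousin = 1/16 (half first cousins share one grandparent — one path of length 4: r = (1/2)^4 = 1/16).
r to a full sibling = 1/2 (full sibs share both parents — two paths of length 2: r = 2·(1/2)^2 = 1/2).
Summing one r·B term per recipient: 4·0.0625·0.482 + 2·0.5·0.377 = 0.4975.

0.4975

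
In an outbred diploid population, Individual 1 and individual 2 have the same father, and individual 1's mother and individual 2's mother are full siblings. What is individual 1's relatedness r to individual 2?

Wright's path rule: contributions from independent ancestry routes add.
Individual 1 and individual 2 are related in two ways: half-sibs through their shared father (r = 1/4) and first cousins through their mothers (r = 1/8).
r = 1/4 + 1/8 = 3/8 = 0.375.

0.375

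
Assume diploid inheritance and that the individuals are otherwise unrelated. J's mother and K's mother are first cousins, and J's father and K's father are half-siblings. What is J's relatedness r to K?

0.09375

With two independent routes of shared ancestry, r is the sum of the two contributions.
J and K are related in two ways: second cousins through their mothers (r = 1/32) and half first cousins through their fathers (r = 1/16).
r = 1/32 + 1/16 = 0.09375.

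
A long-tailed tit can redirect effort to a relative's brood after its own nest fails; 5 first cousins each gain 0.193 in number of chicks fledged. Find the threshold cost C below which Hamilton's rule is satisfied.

r to a first cousin = 0.125 (first cousins share one grandparent pair — two paths of length 4: r = 2·(1/2)^4 = 1/8).
Hamilton's rule: n·r·B > C, so the trait is favored while C < n·r·B = 5·0.125·0.193 = 0.120625.

0.120625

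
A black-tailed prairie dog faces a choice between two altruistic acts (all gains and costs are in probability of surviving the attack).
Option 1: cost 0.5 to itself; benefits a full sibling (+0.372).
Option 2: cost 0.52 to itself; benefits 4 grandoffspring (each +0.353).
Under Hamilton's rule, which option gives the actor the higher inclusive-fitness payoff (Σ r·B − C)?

Option 1: r to a full sibling = 0.5.
Option 1: Σ r·B − C = (1·0.5·0.372) − 0.5 = -0.314.
Option 2: r to a grandoffspring = 0.25.
Option 2: Σ r·B − C = (4·0.25·0.353) − 0.52 = -0.167.
Option 2 has the higher net inclusive-fitness payoff.

Option 2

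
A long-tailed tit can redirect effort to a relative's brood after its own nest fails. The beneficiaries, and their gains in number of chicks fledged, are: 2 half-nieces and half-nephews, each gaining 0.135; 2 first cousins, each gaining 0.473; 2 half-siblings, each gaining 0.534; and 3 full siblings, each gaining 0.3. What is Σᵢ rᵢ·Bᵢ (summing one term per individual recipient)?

r to a half-niece or half-nephew = 0.125 (half-aunt/uncle↔niece/nephew: one path of length 3: r = (1/2)^3 = 1/8).
r to a first cousin = 0.125 (first cousins share one grandparent pair — two paths of length 4: r = 2·(1/2)^4 = 1/8).
r to a half-sibling = 1/4 (half-sibs share one parent — one path of length 2: r = (1/2)^2 = 1/4).
r to a full sibling = 1/2 (full sibs share both parents — two paths of length 2: r = 2·(1/2)^2 = 1/2).
Summing one r·B term per recipient: 2·0.125·0.135 + 2·0.125·0.473 + 2·0.25·0.534 + 3·0.5·0.3 = 0.869.

0.869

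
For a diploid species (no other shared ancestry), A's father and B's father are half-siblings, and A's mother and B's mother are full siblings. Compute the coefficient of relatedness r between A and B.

Independent pedigree routes through distinct common ancestors add.
A and B are related in two ways: half first cousins through their fathers (r = 1/16) and first cousins through their mothers (r = 1/8).
r = 1/16 + 1/8 = 3/16 = 0.1875.

0.1875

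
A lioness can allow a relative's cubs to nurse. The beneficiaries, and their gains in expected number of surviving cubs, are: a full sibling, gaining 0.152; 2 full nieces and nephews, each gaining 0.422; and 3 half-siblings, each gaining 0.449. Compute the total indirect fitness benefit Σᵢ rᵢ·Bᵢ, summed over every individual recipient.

r to a full sibling = 0.5 (full sibs share both parents — two paths of length 2: r = 2·(1/2)^2 = 1/2).
r to a full niece or nephew = 0.25 (full aunt/uncle↔niece/nephew: two paths of length 3 through the shared grandparent pair: r = 2·(1/2)^3 = 1/4).
r to a half-sibling = 0.25 (half-sibs share one parent — one path of length 2: r = (1/2)^2 = 1/4).
Summing one r·B term per recipient: 1·0.5·0.152 + 2·0.25·0.422 + 3·0.25·0.449 = 0.62375.

0.62375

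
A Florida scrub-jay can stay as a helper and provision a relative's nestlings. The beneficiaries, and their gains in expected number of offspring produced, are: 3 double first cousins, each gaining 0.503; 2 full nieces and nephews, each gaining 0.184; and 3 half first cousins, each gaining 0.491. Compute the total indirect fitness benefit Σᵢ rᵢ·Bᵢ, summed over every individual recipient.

r to a double first cousin = 0.25 (double first cousins share both grandparent pairs — four paths of length 4: r = 4·(1/2)^4 = 1/4).
r to a full niece or nephew = 1/4 (full aunt/uncle↔niece/nephew: two paths of length 3 through the shared grandparent pair: r = 2·(1/2)^3 = 1/4).
r to a half first cousin = 0.0625 (half first cousins share one grandparent — one path of length 4: r = (1/2)^4 = 1/16).
Summing one r·B term per recipient: 3·0.25·0.503 + 2·0.25·0.184 + 3·0.0625·0.491 = 0.5613125.

0.5613125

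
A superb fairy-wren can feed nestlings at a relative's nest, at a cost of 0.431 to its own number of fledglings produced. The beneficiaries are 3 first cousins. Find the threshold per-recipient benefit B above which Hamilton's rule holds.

1.1493

r to a first cousin = 1/8 (first cousins share one grandparent pair — two paths of length 4: r = 2·(1/2)^4 = 1/8).
Hamilton's rule with n recipients of equal r: n·r·B > C, so B > C/(n·r) = 0.431/(3·0.125) = 1.1493.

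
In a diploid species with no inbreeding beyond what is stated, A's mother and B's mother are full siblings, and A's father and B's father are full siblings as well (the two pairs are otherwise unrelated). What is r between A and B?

Independent pedigree routes through distinct common ancestors add.
A and B are related in two ways: first cousins through their mothers (r = 1/8) and first cousins through their fathers (r = 1/8) — i.e. double first cousins.
r = 1/8 + 1/8 = 0.25.

0.25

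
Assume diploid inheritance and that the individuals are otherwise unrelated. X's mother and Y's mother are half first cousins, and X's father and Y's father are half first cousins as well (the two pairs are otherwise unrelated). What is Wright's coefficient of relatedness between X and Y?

0.03125

With two independent routes of shared ancestry, r is the sum of the two contributions.
X and Y are related in two ways: half second cousins through their mothers (r = 1/64) and half second cousins through their fathers (r = 1/64).
r = 1/64 + 1/64 = 1/32 = 0.03125.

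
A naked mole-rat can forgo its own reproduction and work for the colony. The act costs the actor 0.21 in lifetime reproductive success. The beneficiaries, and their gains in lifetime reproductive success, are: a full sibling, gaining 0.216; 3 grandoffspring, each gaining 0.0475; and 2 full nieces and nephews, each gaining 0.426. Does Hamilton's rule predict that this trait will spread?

Hamilton's rule: the trait is favored when the sum of r·B over every recipient exceeds the actor's cost C.
r to a full sibling = 1/2 (full sibs share both parents — two paths of length 2: r = 2·(1/2)^2 = 1/2).
r to a grandoffspring = 0.25 (two parent–offspring links: r = (1/2)^2 = 1/4).
r to a full niece or nephew = 1/4 (full aunt/uncle↔niece/nephew: two paths of length 3 through the shared grandparent pair: r = 2·(1/2)^3 = 1/4).
Summing one r·B term per recipient: 1·0.5·0.216 + 3·0.25·0.0475 + 2·0.25·0.426 = 0.356625.
0.356625 > 0.21: the indirect benefit exceeds the cost.

Yes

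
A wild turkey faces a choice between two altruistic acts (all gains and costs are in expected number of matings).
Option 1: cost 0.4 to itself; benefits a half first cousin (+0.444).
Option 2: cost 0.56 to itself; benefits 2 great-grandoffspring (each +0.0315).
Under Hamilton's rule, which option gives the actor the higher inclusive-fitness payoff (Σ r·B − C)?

Option 1

Option 1: r to a half first cousin = 0.0625.
Option 1: Σ r·B − C = (1·0.0625·0.444) − 0.4 = -0.37225.
Option 2: r to a great-grandoffspring = 0.125.
Option 2: Σ r·B − C = (2·0.125·0.0315) − 0.56 = -0.552125.
Option 1 has the higher net inclusive-fitness payoff.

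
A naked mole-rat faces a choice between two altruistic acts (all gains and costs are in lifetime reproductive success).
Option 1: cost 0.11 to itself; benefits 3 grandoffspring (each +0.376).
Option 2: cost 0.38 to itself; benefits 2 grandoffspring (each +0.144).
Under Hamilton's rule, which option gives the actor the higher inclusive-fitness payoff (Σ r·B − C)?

Option 1: r to a grandoffspring = 0.25.
Option 1: Σ r·B − C = (3·0.25·0.376) − 0.11 = 0.172.
Option 2: r to a grandoffspring = 0.25.
Option 2: Σ r·B − C = (2·0.25·0.144) − 0.38 = -0.308.
Option 1 has the higher net inclusive-fitness payoff.

Option 1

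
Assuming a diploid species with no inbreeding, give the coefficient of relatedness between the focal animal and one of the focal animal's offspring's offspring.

0.25

Each parent–offspring link contributes a factor of 1/2, and independent paths through distinct common ancestors add.
Two parent–offspring links: r = (1/2)^2 = 1/4.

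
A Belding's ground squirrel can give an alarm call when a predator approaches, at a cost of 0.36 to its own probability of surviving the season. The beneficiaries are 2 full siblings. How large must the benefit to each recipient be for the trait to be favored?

r to a full sibling = 1/2 (full sibs share both parents — two paths of length 2: r = 2·(1/2)^2 = 1/2).
Hamilton's rule with n recipients of equal r: n·r·B > C, so B > C/(n·r) = 0.36/(2·0.5) = 0.36.

0.36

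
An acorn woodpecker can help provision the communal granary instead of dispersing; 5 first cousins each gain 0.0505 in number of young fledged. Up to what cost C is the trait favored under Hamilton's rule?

r to a first cousin = 1/8 (first cousins share one grandparent pair — two paths of length 4: r = 2·(1/2)^4 = 1/8).
Hamilton's rule: n·r·B > C, so the trait is favored while C < n·r·B = 5·0.125·0.0505 = 0.0315625.

0.0315625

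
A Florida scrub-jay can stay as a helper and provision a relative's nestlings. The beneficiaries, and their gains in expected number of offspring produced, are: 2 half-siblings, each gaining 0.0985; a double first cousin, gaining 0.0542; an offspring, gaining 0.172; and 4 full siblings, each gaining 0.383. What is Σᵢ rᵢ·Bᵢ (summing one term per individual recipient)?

0.9148

r to a half-sibling = 1/4 (half-sibs share one parent — one path of length 2: r = (1/2)^2 = 1/4).
r to a double first cousin = 0.25 (double first cousins share both grandparent pairs — four paths of length 4: r = 4·(1/2)^4 = 1/4).
r to an offspring = 1/2 (one parent–offspring link: r = (1/2)^1 = 1/2).
r to a full sibling = 1/2 (full sibs share both parents — two paths of length 2: r = 2·(1/2)^2 = 1/2).
Summing one r·B term per recipient: 2·0.25·0.0985 + 1·0.25·0.0542 + 1·0.5·0.172 + 4·0.5·0.383 = 0.9148.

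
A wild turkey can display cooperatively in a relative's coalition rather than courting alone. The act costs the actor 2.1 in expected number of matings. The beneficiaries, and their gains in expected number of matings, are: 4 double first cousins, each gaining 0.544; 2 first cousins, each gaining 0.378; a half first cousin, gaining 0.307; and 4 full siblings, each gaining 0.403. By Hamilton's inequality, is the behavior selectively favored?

No

Hamilton's rule: the trait is favored when the sum of r·B over every recipient exceeds the actor's cost C.
r to a double first cousin = 1/4 (double first cousins share both grandparent pairs — four paths of length 4: r = 4·(1/2)^4 = 1/4).
r to a first cousin = 1/8 (first cousins share one grandparent pair — two paths of length 4: r = 2·(1/2)^4 = 1/8).
r to a half first cousin = 1/16 (half first cousins share one grandparent — one path of length 4: r = (1/2)^4 = 1/16).
r to a full sibling = 1/2 (full sibs share both parents — two paths of length 2: r = 2·(1/2)^2 = 1/2).
Summing one r·B term per recipient: 4·0.25·0.544 + 2·0.125·0.378 + 1·0.0625·0.307 + 4·0.5·0.403 = 1.4636875.
1.4636875 < 2.1: the indirect benefit is less than the cost.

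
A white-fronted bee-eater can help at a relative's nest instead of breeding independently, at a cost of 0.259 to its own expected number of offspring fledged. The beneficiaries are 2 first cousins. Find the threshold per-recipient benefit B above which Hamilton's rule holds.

r to a first cousin = 1/8 (first cousins share one grandparent pair — two paths of length 4: r = 2·(1/2)^4 = 1/8).
Hamilton's rule with n recipients of equal r: n·r·B > C, so B > C/(n·r) = 0.259/(2·0.125) = 1.036.

1.036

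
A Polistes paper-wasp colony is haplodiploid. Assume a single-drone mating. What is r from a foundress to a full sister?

0.75

Haplodiploid full sisters inherit their father's entire haploid genome identically (contributing 1/2) and on average half of their mother's contribution (1/2 · 1/2 = 1/4); r = 1/2 + 1/4 = 3/4.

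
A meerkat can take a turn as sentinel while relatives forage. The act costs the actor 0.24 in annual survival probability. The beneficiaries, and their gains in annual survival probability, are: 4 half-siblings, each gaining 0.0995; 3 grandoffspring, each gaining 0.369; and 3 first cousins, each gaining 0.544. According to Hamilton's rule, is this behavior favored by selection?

Yes

Hamilton's rule: the trait is favored when the sum of r·B over every recipient exceeds the actor's cost C.
r to a half-sibling = 1/4 (half-sibs share one parent — one path of length 2: r = (1/2)^2 = 1/4).
r to a grandoffspring = 1/4 (two parent–offspring links: r = (1/2)^2 = 1/4).
r to a first cousin = 1/8 (first cousins share one grandparent pair — two paths of length 4: r = 2·(1/2)^4 = 1/8).
Summing one r·B term per recipient: 4·0.25·0.0995 + 3·0.25·0.369 + 3·0.125·0.544 = 0.58025.
0.58025 > 0.24: the indirect benefit exceeds the cost.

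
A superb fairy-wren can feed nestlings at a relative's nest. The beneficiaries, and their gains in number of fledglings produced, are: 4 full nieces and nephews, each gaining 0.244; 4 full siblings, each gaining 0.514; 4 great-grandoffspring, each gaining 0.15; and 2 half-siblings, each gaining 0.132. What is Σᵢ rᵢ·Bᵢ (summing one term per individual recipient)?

r to a full niece or nephew = 1/4 (full aunt/uncle↔niece/nephew: two paths of length 3 through the shared grandparent pair: r = 2·(1/2)^3 = 1/4).
r to a full sibling = 0.5 (full sibs share both parents — two paths of length 2: r = 2·(1/2)^2 = 1/2).
r to a great-grandoffspring = 0.125 (three parent–offspring links: r = (1/2)^3 = 1/8).
r to a half-sibling = 1/4 (half-sibs share one parent — one path of length 2: r = (1/2)^2 = 1/4).
Summing one r·B term per recipient: 4·0.25·0.244 + 4·0.5·0.514 + 4·0.125·0.15 + 2·0.25·0.132 = 1.413.

1.413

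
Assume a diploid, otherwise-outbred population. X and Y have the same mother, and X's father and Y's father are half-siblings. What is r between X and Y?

0.3125

Wright's path rule: contributions from independent ancestry routes add.
X and Y are related in two ways: half-sibs through their shared mother (r = 1/4) and half first cousins through their fathers (r = 1/16).
r = 1/4 + 1/16 = 0.3125.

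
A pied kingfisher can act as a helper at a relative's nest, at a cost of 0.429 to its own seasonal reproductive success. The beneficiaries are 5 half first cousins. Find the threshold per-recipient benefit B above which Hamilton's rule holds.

r to a half first cousin = 0.0625 (half first cousins share one grandparent — one path of length 4: r = (1/2)^4 = 1/16).
Hamilton's rule with n recipients of equal r: n·r·B > C, so B > C/(n·r) = 0.429/(5·0.0625) = 1.3728.

1.3728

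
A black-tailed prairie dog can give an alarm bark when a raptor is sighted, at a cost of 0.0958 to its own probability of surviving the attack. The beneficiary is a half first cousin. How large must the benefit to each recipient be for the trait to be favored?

r to a half first cousin = 0.0625 (half first cousins share one grandparent — one path of length 4: r = (1/2)^4 = 1/16).
Hamilton's rule with n recipients of equal r: n·r·B > C, so B > C/(n·r) = 0.0958/(1·0.0625) = 1.5328.

1.5328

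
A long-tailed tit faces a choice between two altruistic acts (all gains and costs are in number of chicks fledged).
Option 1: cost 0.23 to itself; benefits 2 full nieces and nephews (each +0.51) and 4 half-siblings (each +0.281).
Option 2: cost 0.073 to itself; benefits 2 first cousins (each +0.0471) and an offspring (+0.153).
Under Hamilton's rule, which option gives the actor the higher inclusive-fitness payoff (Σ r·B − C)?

Option 1: r to a full niece or nephew = 0.25.
Option 1: r to a half-sibling = 0.25.
Option 1: Σ r·B − C = (2·0.25·0.51 + 4·0.25·0.281) − 0.23 = 0.306.
Option 2: r to a first cousin = 0.125.
Option 2: r to an offspring = 0.5.
Option 2: Σ r·B − C = (2·0.125·0.0471 + 1·0.5·0.153) − 0.073 = 0.015275.
Option 1 has the higher net inclusive-fitness payoff.

Option 1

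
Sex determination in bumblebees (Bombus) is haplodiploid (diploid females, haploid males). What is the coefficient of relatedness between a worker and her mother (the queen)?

0.5

One meiotic link between diploid queen and diploid daughter: r = 1/2.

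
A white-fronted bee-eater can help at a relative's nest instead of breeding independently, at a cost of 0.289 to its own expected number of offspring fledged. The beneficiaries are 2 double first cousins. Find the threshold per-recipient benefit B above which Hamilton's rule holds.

r to a double first cousin = 0.25 (double first cousins share both grandparent pairs — four paths of length 4: r = 4·(1/2)^4 = 1/4).
Hamilton's rule with n recipients of equal r: n·r·B > C, so B > C/(n·r) = 0.289/(2·0.25) = 0.578.

0.578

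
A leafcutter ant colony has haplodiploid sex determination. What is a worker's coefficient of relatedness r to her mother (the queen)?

0.5

One meiotic link between diploid queen and diploid daughter: r = 1/2.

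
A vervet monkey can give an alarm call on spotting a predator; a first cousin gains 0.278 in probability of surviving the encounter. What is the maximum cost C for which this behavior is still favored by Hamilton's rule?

r to a first cousin = 0.125 (first cousins share one grandparent pair — two paths of length 4: r = 2·(1/2)^4 = 1/8).
Hamilton's rule: n·r·B > C, so the trait is favored while C < n·r·B = 1·0.125·0.278 = 0.03475.

0.03475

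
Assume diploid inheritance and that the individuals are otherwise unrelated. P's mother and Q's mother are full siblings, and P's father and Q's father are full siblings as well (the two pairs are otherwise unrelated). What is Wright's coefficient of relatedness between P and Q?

0.25

Wright's path rule: contributions from independent ancestry routes add.
P and Q are related in two ways: first cousins through their mothers (r = 1/8) and first cousins through their fathers (r = 1/8) — i.e. double first cousins.
r = 1/8 + 1/8 = 1/4 = 0.25.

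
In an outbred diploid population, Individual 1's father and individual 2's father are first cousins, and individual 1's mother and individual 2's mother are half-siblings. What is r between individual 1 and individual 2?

With two independent routes of shared ancestry, r is the sum of the two contributions.
Individual 1 and individual 2 are related in two ways: second cousins through their fathers (r = 1/32) and half first cousins through their mothers (r = 1/16).
r = 1/32 + 1/16 = 3/32 = 0.09375.

0.09375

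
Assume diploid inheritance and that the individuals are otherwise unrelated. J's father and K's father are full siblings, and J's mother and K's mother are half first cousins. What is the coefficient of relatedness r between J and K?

0.140625

Independent pedigree routes through distinct common ancestors add.
J and K are related in two ways: first cousins through their fathers (r = 1/8) and half second cousins through their mothers (r = 1/64).
r = 1/8 + 1/64 = 0.140625.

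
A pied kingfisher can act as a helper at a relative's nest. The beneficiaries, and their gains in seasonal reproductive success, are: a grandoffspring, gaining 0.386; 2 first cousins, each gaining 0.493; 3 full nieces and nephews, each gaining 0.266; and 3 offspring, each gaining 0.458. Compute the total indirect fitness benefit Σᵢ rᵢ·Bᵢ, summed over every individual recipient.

1.10625

r to a grandoffspring = 1/4 (two parent–offspring links: r = (1/2)^2 = 1/4).
r to a first cousin = 0.125 (first cousins share one grandparent pair — two paths of length 4: r = 2·(1/2)^4 = 1/8).
r to a full niece or nephew = 1/4 (full aunt/uncle↔niece/nephew: two paths of length 3 through the shared grandparent pair: r = 2·(1/2)^3 = 1/4).
r to an offspring = 1/2 (one parent–offspring link: r = (1/2)^1 = 1/2).
Summing one r·B term per recipient: 1·0.25·0.386 + 2·0.125·0.493 + 3·0.25·0.266 + 3·0.5·0.458 = 1.10625.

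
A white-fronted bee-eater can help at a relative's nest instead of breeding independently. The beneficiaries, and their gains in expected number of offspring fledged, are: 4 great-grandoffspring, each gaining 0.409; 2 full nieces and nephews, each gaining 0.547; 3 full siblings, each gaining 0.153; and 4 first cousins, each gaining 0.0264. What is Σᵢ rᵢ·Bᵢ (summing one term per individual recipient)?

0.7207

r to a great-grandoffspring = 0.125 (three parent–offspring links: r = (1/2)^3 = 1/8).
r to a full niece or nephew = 1/4 (full aunt/uncle↔niece/nephew: two paths of length 3 through the shared grandparent pair: r = 2·(1/2)^3 = 1/4).
r to a full sibling = 1/2 (full sibs share both parents — two paths of length 2: r = 2·(1/2)^2 = 1/2).
r to a first cousin = 1/8 (first cousins share one grandparent pair — two paths of length 4: r = 2·(1/2)^4 = 1/8).
Summing one r·B term per recipient: 4·0.125·0.409 + 2·0.25·0.547 + 3·0.5·0.153 + 4·0.125·0.0264 = 0.7207.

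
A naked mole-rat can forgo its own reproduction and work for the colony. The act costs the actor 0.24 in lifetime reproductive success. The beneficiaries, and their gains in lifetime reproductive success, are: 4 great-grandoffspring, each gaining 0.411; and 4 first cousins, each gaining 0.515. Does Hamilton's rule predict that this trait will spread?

Yes

Hamilton's rule: the trait is favored when the sum of r·B over every recipient exceeds the actor's cost C.
r to a great-grandoffspring = 1/8 (three parent–offspring links: r = (1/2)^3 = 1/8).
r to a first cousin = 1/8 (first cousins share one grandparent pair — two paths of length 4: r = 2·(1/2)^4 = 1/8).
Summing one r·B term per recipient: 4·0.125·0.411 + 4·0.125·0.515 = 0.463.
0.463 > 0.24: the indirect benefit exceeds the cost.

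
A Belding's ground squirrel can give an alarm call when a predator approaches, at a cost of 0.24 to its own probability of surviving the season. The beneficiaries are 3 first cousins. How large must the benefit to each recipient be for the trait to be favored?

0.64

r to a first cousin = 1/8 (first cousins share one grandparent pair — two paths of length 4: r = 2·(1/2)^4 = 1/8).
Hamilton's rule with n recipients of equal r: n·r·B > C, so B > C/(n·r) = 0.24/(3·0.125) = 0.64.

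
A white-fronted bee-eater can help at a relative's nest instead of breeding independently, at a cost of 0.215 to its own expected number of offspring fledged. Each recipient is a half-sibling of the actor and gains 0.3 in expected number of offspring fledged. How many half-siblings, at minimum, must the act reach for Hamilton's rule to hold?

3

r to a half-sibling = 0.25 (half-sibs share one parent — one path of length 2: r = (1/2)^2 = 1/4).
Hamilton's rule: n·r·B > C  ⇒  n > C/(r·B) = 0.215/(0.25·0.3) = 2.867.
The smallest integer exceeding 2.867 is 3.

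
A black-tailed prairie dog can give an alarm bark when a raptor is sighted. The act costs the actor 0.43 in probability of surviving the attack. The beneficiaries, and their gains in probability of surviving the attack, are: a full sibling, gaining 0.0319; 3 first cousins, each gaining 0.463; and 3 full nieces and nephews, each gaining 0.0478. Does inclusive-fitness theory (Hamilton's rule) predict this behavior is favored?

No

Hamilton's rule: the trait is favored when the sum of r·B over every recipient exceeds the actor's cost C.
r to a full sibling = 1/2 (full sibs share both parents — two paths of length 2: r = 2·(1/2)^2 = 1/2).
r to a first cousin = 0.125 (first cousins share one grandparent pair — two paths of length 4: r = 2·(1/2)^4 = 1/8).
r to a full niece or nephew = 1/4 (full aunt/uncle↔niece/nephew: two paths of length 3 through the shared grandparent pair: r = 2·(1/2)^3 = 1/4).
Summing one r·B term per recipient: 1·0.5·0.0319 + 3·0.125·0.463 + 3·0.25·0.0478 = 0.225425.
0.225425 < 0.43: the indirect benefit is less than the cost.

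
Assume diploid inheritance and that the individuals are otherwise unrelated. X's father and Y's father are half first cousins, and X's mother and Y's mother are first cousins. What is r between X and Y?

Relatedness sums over independent paths through distinct common ancestors.
X and Y are related in two ways: half second cousins through their fathers (r = 1/64) and second cousins through their mothers (r = 1/32).
r = 1/64 + 1/32 = 0.046875.

0.046875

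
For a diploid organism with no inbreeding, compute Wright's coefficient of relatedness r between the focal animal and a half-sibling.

0.25

Half-sibs share one parent — one path of length 2: r = (1/2)^2 = 1/4.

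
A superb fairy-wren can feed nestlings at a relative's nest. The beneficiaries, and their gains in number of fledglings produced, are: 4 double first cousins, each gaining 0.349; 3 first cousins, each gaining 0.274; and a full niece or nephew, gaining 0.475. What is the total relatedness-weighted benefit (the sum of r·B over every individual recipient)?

0.5705

r to a double first cousin = 0.25 (double first cousins share both grandparent pairs — four paths of length 4: r = 4·(1/2)^4 = 1/4).
r to a first cousin = 1/8 (first cousins share one grandparent pair — two paths of length 4: r = 2·(1/2)^4 = 1/8).
r to a full niece or nephew = 0.25 (full aunt/uncle↔niece/nephew: two paths of length 3 through the shared grandparent pair: r = 2·(1/2)^3 = 1/4).
Summing one r·B term per recipient: 4·0.25·0.349 + 3·0.125·0.274 + 1·0.25·0.475 = 0.5705.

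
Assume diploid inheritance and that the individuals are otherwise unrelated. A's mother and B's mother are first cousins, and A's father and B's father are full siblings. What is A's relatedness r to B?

0.15625

Independent pedigree routes through distinct common ancestors add.
A and B are related in two ways: second cousins through their mothers (r = 1/32) and first cousins through their fathers (r = 1/8).
r = 1/32 + 1/8 = 0.15625.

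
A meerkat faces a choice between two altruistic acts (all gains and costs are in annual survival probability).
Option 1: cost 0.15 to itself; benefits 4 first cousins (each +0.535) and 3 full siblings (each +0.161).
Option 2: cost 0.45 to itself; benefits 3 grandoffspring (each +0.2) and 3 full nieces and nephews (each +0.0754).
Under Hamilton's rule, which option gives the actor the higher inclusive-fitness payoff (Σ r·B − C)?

Option 1

Option 1: r to a first cousin = 0.125.
Option 1: r to a full sibling = 0.5.
Option 1: Σ r·B − C = (4·0.125·0.535 + 3·0.5·0.161) − 0.15 = 0.359.
Option 2: r to a grandoffspring = 0.25.
Option 2: r to a full niece or nephew = 0.25.
Option 2: Σ r·B − C = (3·0.25·0.2 + 3·0.25·0.0754) − 0.45 = -0.24345.
Option 1 has the higher net inclusive-fitness payoff.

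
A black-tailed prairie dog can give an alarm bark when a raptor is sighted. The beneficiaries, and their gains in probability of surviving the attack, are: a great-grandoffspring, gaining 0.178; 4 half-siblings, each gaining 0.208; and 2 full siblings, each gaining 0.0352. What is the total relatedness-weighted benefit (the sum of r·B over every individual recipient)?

0.26545

r to a great-grandoffspring = 1/8 (three parent–offspring links: r = (1/2)^3 = 1/8).
r to a half-sibling = 1/4 (half-sibs share one parent — one path of length 2: r = (1/2)^2 = 1/4).
r to a full sibling = 0.5 (full sibs share both parents — two paths of length 2: r = 2·(1/2)^2 = 1/2).
Summing one r·B term per recipient: 1·0.125·0.178 + 4·0.25·0.208 + 2·0.5·0.0352 = 0.26545.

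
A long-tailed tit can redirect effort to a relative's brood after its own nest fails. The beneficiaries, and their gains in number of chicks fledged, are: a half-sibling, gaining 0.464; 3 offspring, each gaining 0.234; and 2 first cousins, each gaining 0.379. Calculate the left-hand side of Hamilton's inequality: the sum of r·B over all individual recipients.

r to a half-sibling = 1/4 (half-sibs share one parent — one path of length 2: r = (1/2)^2 = 1/4).
r to an offspring = 0.5 (one parent–offspring link: r = (1/2)^1 = 1/2).
r to a first cousin = 0.125 (first cousins share one grandparent pair — two paths of length 4: r = 2·(1/2)^4 = 1/8).
Summing one r·B term per recipient: 1·0.25·0.464 + 3·0.5·0.234 + 2·0.125·0.379 = 0.56175.

0.56175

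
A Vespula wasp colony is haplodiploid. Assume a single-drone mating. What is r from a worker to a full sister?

0.75

Haplodiploid full sisters inherit their father's entire haploid genome identically (contributing 1/2) and on average half of their mother's contribution (1/2 · 1/2 = 1/4); r = 1/2 + 1/4 = 3/4.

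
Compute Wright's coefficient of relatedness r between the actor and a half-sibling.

Each parent–offspring link contributes a factor of 1/2, and independent paths through distinct common ancestors add.
Half-sibs share one parent — one path of length 2: r = (1/2)^2 = 1/4.

0.25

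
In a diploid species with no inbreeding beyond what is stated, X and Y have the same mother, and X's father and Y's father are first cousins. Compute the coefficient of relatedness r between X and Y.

0.28125

Independent pedigree routes through distinct common ancestors add.
X and Y are related in two ways: half-sibs through their shared mother (r = 1/4) and second cousins through their fathers (r = 1/32).
r = 1/4 + 1/32 = 9/32 = 0.28125.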